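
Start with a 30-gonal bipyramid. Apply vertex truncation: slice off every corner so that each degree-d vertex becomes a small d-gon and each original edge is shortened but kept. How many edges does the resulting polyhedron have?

270

The base solid has V = 32, E = 90, F = 60.
Truncation replaces each original edge-end by a new vertex, so V′ = 2E = 180.
Each original edge survives, and each old vertex of degree d contributes d new edges; summing degrees gives Σd = 2E, so E′ = E + 2E = 3E = 270.
Each original face survives and each original vertex becomes one new face: F′ = F + V = 92.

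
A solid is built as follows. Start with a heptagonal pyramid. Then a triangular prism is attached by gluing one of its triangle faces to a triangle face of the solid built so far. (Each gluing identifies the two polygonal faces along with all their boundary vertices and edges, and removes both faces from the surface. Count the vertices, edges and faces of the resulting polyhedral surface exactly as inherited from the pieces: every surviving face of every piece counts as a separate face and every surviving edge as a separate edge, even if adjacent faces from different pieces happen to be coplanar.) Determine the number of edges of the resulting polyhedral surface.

20

A heptagonal pyramid: V=8, E=14, F=8.
Attach a triangular prism (V=6, E=9, F=5) along a 3-gon: merge 3 vertices and 3 edges, delete both glued faces → V=11, E=20, F=11.
Check: V − E + F = 11 − 20 + 11 = 2.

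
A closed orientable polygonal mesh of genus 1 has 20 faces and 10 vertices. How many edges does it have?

For a closed orientable surface of genus 1, χ = 2 − 2·1 = 0.
E = V + F − (0) = 10 + 20 − (0) = 30.

30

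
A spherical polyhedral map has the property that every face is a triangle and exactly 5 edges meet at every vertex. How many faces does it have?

Each face has 3 edges and each edge borders two faces, so 2E = 3F.
Each vertex has degree 5, so 5V = 2E and hence V = 3F/5.
Euler: V − E + F = 2 ⇒ (3F/5) − (3F/2) + F = 2.
Multiply by 10: (6 − 15 + 10)F = 20, i.e. 1F = 20.
So F = 20, E = 3·20/2 = 30, V = 3·20/5 = 12.

20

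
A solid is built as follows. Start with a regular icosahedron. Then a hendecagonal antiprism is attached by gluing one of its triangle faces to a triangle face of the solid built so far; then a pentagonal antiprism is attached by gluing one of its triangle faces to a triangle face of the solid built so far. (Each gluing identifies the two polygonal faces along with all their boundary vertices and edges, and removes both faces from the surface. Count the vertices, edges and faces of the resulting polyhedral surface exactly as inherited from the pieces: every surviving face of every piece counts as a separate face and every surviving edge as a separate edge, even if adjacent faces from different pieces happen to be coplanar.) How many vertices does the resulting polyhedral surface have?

A regular icosahedron: V=12, E=30, F=20.
Attach a hendecagonal antiprism (V=22, E=44, F=24) along a 3-gon: merge 3 vertices and 3 edges, delete both glued faces → V=31, E=71, F=42.
Attach a pentagonal antiprism (V=10, E=20, F=12) along a 3-gon: merge 3 vertices and 3 edges, delete both glued faces → V=38, E=88, F=52.
Check: V − E + F = 38 − 88 + 52 = 2.

38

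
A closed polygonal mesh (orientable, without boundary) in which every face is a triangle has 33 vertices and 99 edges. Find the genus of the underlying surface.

1

Every face is a triangle and each edge borders two faces, so 3F = 2·99, giving F = 66.
χ = V − E + F = 33 − 99 + 66 = 0.
For a closed orientable surface χ = 2 − 2g, so g = (2 − (0))/2 = 1.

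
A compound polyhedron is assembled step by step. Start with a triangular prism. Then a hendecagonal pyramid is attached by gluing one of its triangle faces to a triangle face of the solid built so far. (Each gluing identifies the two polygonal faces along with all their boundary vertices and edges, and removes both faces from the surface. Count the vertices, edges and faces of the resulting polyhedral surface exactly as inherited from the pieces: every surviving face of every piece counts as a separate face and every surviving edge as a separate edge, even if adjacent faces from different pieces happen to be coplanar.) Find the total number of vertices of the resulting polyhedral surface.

15

A triangular prism: V=6, E=9, F=5.
Attach a hendecagonal pyramid (V=12, E=22, F=12) along a 3-gon: merge 3 vertices and 3 edges, delete both glued faces → V=15, E=28, F=15.
Check: V − E + F = 15 − 28 + 15 = 2.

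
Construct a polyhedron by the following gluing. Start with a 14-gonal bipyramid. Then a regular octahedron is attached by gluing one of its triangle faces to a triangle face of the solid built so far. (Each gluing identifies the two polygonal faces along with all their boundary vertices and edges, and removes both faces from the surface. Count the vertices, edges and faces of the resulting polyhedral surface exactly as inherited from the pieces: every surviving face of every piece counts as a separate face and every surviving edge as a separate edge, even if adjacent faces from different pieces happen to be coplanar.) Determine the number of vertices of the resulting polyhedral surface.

A 14-gonal bipyramid: V=16, E=42, F=28.
Attach a regular octahedron (V=6, E=12, F=8) along a 3-gon: merge 3 vertices and 3 edges, delete both glued faces → V=19, E=51, F=34.
Check: V − E + F = 19 − 51 + 34 = 2.

19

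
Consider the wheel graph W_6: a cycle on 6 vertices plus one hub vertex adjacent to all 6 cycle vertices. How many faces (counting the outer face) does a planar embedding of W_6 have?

W_6 has V = 6 + 1 = 7 vertices and E = 2·6 = 12 edges.
By Euler's formula F = 2 − V + E = 2 − 7 + 12 = 7.

7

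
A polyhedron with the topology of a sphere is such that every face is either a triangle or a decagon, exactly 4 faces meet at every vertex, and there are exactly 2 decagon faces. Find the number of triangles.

Let x be the number of triangles; then F = 2 + x.
Edge–face incidences: 2E = 10·2 + 3·x = 20 + 3x.
Every vertex has degree 4, so 4V = 2E.
Euler: V − E + F = 2 ⇒ (2E)/4 − E + (2 + x) = 2.
Multiply by 8: 2·(2E) − 4·(2E) + 8·(2 + x) = 16, i.e. 16 + 8x − 2·(20 + 3x) = 16.
Collecting terms: 2x − 24 = 16, so 2x = 40, so x = 20.
Then 2E = 20 + 3·20 = 80, so E = 40, V = 2E/4 = 20, F = 2 + 20 = 22.

20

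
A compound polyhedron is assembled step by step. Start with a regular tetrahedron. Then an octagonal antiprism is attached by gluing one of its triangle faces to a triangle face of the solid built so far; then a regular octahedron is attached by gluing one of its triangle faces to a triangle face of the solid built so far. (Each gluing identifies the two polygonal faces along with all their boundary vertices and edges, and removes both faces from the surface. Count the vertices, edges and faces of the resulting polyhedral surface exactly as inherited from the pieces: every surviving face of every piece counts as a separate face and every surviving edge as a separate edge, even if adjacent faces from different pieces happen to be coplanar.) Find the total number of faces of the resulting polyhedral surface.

26

A regular tetrahedron: V=4, E=6, F=4.
Attach an octagonal antiprism (V=16, E=32, F=18) along a 3-gon: merge 3 vertices and 3 edges, delete both glued faces → V=17, E=35, F=20.
Attach a regular octahedron (V=6, E=12, F=8) along a 3-gon: merge 3 vertices and 3 edges, delete both glued faces → V=20, E=44, F=26.
Check: V − E + F = 20 − 44 + 26 = 2.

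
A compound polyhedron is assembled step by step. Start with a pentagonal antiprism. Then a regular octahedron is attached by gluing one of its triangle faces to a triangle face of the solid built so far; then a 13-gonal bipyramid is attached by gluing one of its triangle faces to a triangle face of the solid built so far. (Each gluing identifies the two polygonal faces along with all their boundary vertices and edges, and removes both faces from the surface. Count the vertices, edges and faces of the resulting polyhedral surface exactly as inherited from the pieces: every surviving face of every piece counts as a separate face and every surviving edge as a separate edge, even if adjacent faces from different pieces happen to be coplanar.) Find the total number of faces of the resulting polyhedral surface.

42

A pentagonal antiprism: V=10, E=20, F=12.
Attach a regular octahedron (V=6, E=12, F=8) along a 3-gon: merge 3 vertices and 3 edges, delete both glued faces → V=13, E=29, F=18.
Attach a 13-gonal bipyramid (V=15, E=39, F=26) along a 3-gon: merge 3 vertices and 3 edges, delete both glued faces → V=25, E=65, F=42.
Check: V − E + F = 25 − 65 + 42 = 2.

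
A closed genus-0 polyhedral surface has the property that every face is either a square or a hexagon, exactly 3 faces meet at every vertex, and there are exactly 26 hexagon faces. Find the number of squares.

Let x be the number of squares; then F = 26 + x.
Edge–face incidences: 2E = 6·26 + 4·x = 156 + 4x.
Every vertex has degree 3, so 3V = 2E.
Euler: V − E + F = 2 ⇒ (2E)/3 − E + (26 + x) = 2.
Multiply by 6: 2·(2E) − 3·(2E) + 6·(26 + x) = 12, i.e. 156 + 6x − (156 + 4x) = 12.
Collecting terms: 2x = 12, so x = 6.
Then 2E = 156 + 4·6 = 180, so E = 90, V = 2E/3 = 60, F = 26 + 6 = 32.

6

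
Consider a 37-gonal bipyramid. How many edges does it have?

111

A bipyramid over an n-gon has 2n triangular faces and n + 2 vertices: V = 37 + 2 = 39, E = 3·37 = 111, F = 2·37 = 74.
Check: V − E + F = 39 − 111 + 74 = 2.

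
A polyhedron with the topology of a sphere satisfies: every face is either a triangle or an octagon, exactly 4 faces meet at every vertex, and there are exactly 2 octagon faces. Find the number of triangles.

16

Let x be the number of triangles; then F = 2 + x.
Edge–face incidences: 2E = 8·2 + 3·x = 16 + 3x.
Every vertex has degree 4, so 4V = 2E.
Euler: V − E + F = 2 ⇒ (2E)/4 − E + (2 + x) = 2.
Multiply by 8: 2·(2E) − 4·(2E) + 8·(2 + x) = 16, i.e. 16 + 8x − 2·(16 + 3x) = 16.
Collecting terms: 2x − 16 = 16, so 2x = 32, so x = 16.
Then 2E = 16 + 3·16 = 64, so E = 32, V = 2E/4 = 16, F = 2 + 16 = 18.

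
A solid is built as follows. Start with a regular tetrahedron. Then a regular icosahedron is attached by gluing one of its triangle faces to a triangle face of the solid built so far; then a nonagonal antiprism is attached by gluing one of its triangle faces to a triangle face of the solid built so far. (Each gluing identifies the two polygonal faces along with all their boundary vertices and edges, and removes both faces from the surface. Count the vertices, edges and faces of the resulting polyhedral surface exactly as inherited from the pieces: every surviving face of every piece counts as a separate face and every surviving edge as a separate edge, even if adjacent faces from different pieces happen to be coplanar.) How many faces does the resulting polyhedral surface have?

A regular tetrahedron: V=4, E=6, F=4.
Attach a regular icosahedron (V=12, E=30, F=20) along a 3-gon: merge 3 vertices and 3 edges, delete both glued faces → V=13, E=33, F=22.
Attach a nonagonal antiprism (V=18, E=36, F=20) along a 3-gon: merge 3 vertices and 3 edges, delete both glued faces → V=28, E=66, F=40.
Check: V − E + F = 28 − 66 + 40 = 2.

40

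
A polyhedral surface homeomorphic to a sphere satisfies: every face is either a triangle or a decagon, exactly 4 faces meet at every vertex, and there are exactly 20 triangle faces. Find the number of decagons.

2

Let x be the number of decagons; then F = 20 + x.
Edge–face incidences: 2E = 3·20 + 10·x = 60 + 10x.
Every vertex has degree 4, so 4V = 2E.
Euler: V − E + F = 2 ⇒ (2E)/4 − E + (20 + x) = 2.
Multiply by 8: 2·(2E) − 4·(2E) + 8·(20 + x) = 16, i.e. 160 + 8x − 2·(60 + 10x) = 16.
Collecting terms: −12x + 40 = 16, so −12x = −24, so x = 2.
Then 2E = 60 + 10·2 = 80, so E = 40, V = 2E/4 = 20, F = 20 + 2 = 22.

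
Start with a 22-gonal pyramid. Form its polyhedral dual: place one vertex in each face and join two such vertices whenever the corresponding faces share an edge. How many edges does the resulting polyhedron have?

44

The base solid has V = 23, E = 44, F = 23.
The dual swaps V and F and preserves E: V′ = F = 23, E′ = E = 44, F′ = V = 23.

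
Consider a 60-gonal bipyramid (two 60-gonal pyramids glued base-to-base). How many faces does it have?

120

A bipyramid over an n-gon has 2n triangular faces and n + 2 vertices: V = 60 + 2 = 62, E = 3·60 = 180, F = 2·60 = 120.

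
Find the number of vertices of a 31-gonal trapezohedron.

64

The n-trapezohedron (dual of the n-antiprism) has V = 2·31 + 2 = 64, E = 4·31 = 124, F = 2·31 = 62.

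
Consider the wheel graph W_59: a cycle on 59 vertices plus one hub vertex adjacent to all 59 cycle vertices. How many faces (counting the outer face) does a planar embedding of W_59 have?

60

W_59 has V = 59 + 1 = 60 vertices and E = 2·59 = 118 edges.
By Euler's formula F = 2 − V + E = 2 − 60 + 118 = 60.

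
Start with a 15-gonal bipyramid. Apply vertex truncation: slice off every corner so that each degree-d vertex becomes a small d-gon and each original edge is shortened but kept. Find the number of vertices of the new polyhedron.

The base solid has V = 17, E = 45, F = 30.
Truncation replaces each original edge-end by a new vertex, so V′ = 2E = 90.
Each original edge survives, and each old vertex of degree d contributes d new edges; summing degrees gives Σd = 2E, so E′ = E + 2E = 3E = 135.
Each original face survives and each original vertex becomes one new face: F′ = F + V = 47.

90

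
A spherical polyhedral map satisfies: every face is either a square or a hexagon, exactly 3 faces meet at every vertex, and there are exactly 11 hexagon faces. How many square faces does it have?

Let x be the number of squares; then F = 11 + x.
Edge–face incidences: 2E = 6·11 + 4·x = 66 + 4x.
Every vertex has degree 3, so 3V = 2E.
Euler: V − E + F = 2 ⇒ (2E)/3 − E + (11 + x) = 2.
Multiply by 6: 2·(2E) − 3·(2E) + 6·(11 + x) = 12, i.e. 66 + 6x − (66 + 4x) = 12.
Collecting terms: 2x = 12, so x = 6.
Then 2E = 66 + 4·6 = 90, so E = 45, V = 2E/3 = 30, F = 11 + 6 = 17.

6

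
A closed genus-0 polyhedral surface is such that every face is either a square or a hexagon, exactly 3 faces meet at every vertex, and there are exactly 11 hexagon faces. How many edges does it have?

Let x be the number of squares; then F = 11 + x.
Edge–face incidences: 2E = 6·11 + 4·x = 66 + 4x.
Every vertex has degree 3, so 3V = 2E.
Euler: V − E + F = 2 ⇒ (2E)/3 − E + (11 + x) = 2.
Multiply by 6: 2·(2E) − 3·(2E) + 6·(11 + x) = 12, i.e. 66 + 6x − (66 + 4x) = 12.
Collecting terms: 2x = 12, so x = 6.
Then 2E = 66 + 4·6 = 90, so E = 45, V = 2E/3 = 30, F = 11 + 6 = 17.

45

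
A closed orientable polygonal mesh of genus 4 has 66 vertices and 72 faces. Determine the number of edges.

144

For a closed orientable surface of genus 4, χ = 2 − 2·4 = -6.
E = V + F − (-6) = 66 + 72 − (-6) = 144.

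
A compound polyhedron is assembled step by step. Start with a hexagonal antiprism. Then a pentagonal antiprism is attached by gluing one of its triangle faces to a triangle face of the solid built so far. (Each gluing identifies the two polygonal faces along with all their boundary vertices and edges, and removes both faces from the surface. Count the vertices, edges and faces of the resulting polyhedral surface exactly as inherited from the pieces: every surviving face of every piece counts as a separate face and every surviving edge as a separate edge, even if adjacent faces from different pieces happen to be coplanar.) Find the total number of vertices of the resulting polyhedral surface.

A hexagonal antiprism: V=12, E=24, F=14.
Attach a pentagonal antiprism (V=10, E=20, F=12) along a 3-gon: merge 3 vertices and 3 edges, delete both glued faces → V=19, E=41, F=24.
Check: V − E + F = 19 − 41 + 24 = 2.

19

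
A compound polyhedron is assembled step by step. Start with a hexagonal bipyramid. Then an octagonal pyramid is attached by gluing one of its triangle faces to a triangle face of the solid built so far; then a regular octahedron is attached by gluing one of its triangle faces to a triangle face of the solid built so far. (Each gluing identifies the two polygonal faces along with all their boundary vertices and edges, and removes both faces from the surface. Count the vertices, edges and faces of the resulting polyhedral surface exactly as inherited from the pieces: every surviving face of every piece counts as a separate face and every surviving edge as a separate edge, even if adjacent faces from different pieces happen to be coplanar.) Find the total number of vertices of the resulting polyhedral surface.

17

A hexagonal bipyramid: V=8, E=18, F=12.
Attach an octagonal pyramid (V=9, E=16, F=9) along a 3-gon: merge 3 vertices and 3 edges, delete both glued faces → V=14, E=31, F=19.
Attach a regular octahedron (V=6, E=12, F=8) along a 3-gon: merge 3 vertices and 3 edges, delete both glued faces → V=17, E=40, F=25.
Check: V − E + F = 17 − 40 + 25 = 2.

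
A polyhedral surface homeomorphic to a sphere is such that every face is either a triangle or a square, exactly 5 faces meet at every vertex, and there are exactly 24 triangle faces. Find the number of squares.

2

Let x be the number of squares; then F = 24 + x.
Edge–face incidences: 2E = 3·24 + 4·x = 72 + 4x.
Every vertex has degree 5, so 5V = 2E.
Euler: V − E + F = 2 ⇒ (2E)/5 − E + (24 + x) = 2.
Multiply by 10: 2·(2E) − 5·(2E) + 10·(24 + x) = 20, i.e. 240 + 10x − 3·(72 + 4x) = 20.
Collecting terms: −2x + 24 = 20, so −2x = −4, so x = 2.
Then 2E = 72 + 4·2 = 80, so E = 40, V = 2E/5 = 16, F = 24 + 2 = 26.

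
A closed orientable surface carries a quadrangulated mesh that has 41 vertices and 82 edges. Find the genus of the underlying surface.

Every face is a square and each edge borders two faces, so 4F = 2·82, giving F = 41.
χ = V − E + F = 41 − 82 + 41 = 0.
For a closed orientable surface χ = 2 − 2g, so g = (2 − (0))/2 = 1.

1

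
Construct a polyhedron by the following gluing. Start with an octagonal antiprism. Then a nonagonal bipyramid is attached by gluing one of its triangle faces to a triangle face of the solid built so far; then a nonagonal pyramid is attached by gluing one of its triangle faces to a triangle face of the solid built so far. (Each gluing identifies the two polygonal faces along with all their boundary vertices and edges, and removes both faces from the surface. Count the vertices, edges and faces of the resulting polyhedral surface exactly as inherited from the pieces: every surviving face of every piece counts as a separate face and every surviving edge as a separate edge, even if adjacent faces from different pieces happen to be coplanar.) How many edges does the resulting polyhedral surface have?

71

An octagonal antiprism: V=16, E=32, F=18.
Attach a nonagonal bipyramid (V=11, E=27, F=18) along a 3-gon: merge 3 vertices and 3 edges, delete both glued faces → V=24, E=56, F=34.
Attach a nonagonal pyramid (V=10, E=18, F=10) along a 3-gon: merge 3 vertices and 3 edges, delete both glued faces → V=31, E=71, F=42.
Check: V − E + F = 31 − 71 + 42 = 2.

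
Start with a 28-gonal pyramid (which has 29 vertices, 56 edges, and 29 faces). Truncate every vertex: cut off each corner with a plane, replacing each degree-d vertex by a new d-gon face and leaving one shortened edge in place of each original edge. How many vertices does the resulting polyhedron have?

112

Truncation replaces each original edge-end by a new vertex, so V′ = 2E = 112.
Each original edge survives, and each old vertex of degree d contributes d new edges; summing degrees gives Σd = 2E, so E′ = E + 2E = 3E = 168.
Each original face survives and each original vertex becomes one new face: F′ = F + V = 58.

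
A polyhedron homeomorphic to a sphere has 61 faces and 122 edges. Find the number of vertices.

Here V − E + F = 2.
V = 2 + E − F = 2 + 122 − 61 = 63.

63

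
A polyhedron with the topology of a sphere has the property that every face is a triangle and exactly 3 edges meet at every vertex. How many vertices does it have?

4

Each face has 3 edges and each edge borders two faces, so 2E = 3F.
Each vertex has degree 3, so 3V = 2E and hence V = 3F/3.
Euler: V − E + F = 2 ⇒ (3F/3) − (3F/2) + F = 2.
Multiply by 6: (6 − 9 + 6)F = 12, i.e. 3F = 12.
So F = 4, E = 3·4/2 = 6, V = 3·4/3 = 4.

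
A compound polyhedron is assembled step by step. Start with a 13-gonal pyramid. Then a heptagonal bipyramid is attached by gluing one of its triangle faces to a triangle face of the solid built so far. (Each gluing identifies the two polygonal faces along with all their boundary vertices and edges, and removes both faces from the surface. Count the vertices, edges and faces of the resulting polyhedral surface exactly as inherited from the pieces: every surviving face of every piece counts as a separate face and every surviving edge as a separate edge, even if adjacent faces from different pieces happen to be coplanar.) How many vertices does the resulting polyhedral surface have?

20

A 13-gonal pyramid: V=14, E=26, F=14.
Attach a heptagonal bipyramid (V=9, E=21, F=14) along a 3-gon: merge 3 vertices and 3 edges, delete both glued faces → V=20, E=44, F=26.
Check: V − E + F = 20 − 44 + 26 = 2.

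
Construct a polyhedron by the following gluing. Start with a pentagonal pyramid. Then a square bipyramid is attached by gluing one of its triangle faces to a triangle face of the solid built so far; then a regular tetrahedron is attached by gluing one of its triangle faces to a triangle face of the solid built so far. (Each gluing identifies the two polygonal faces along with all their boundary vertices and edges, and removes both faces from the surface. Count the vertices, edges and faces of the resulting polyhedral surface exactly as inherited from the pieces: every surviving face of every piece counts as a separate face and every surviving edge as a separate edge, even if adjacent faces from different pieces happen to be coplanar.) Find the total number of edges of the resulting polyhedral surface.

A pentagonal pyramid: V=6, E=10, F=6.
Attach a square bipyramid (V=6, E=12, F=8) along a 3-gon: merge 3 vertices and 3 edges, delete both glued faces → V=9, E=19, F=12.
Attach a regular tetrahedron (V=4, E=6, F=4) along a 3-gon: merge 3 vertices and 3 edges, delete both glued faces → V=10, E=22, F=14.
Check: V − E + F = 10 − 22 + 14 = 2.

22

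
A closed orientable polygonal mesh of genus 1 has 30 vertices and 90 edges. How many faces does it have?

For a closed orientable surface of genus 1, χ = 2 − 2·1 = 0.
F = 0 − V + E = 0 − 30 + 90 = 60.

60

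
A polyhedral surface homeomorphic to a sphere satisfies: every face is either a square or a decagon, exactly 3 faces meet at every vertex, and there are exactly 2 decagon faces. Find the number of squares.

Let x be the number of squares; then F = 2 + x.
Edge–face incidences: 2E = 10·2 + 4·x = 20 + 4x.
Every vertex has degree 3, so 3V = 2E.
Euler: V − E + F = 2 ⇒ (2E)/3 − E + (2 + x) = 2.
Multiply by 6: 2·(2E) − 3·(2E) + 6·(2 + x) = 12, i.e. 12 + 6x − (20 + 4x) = 12.
Collecting terms: 2x − 8 = 12, so 2x = 20, so x = 10.
Then 2E = 20 + 4·10 = 60, so E = 30, V = 2E/3 = 20, F = 2 + 10 = 12.

10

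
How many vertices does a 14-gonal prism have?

A prism on an n-gon has two n-gon bases and n rectangular sides: V = 2·14 = 28, E = 3·14 = 42, F = 14 + 2 = 16.

28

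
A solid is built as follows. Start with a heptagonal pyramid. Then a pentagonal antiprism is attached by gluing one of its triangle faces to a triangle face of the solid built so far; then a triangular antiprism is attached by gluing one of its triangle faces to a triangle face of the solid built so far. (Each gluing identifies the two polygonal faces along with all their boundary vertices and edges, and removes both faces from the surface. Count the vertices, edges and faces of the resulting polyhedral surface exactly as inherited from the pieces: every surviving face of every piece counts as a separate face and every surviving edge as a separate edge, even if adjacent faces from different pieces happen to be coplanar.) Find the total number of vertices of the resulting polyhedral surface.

18

A heptagonal pyramid: V=8, E=14, F=8.
Attach a pentagonal antiprism (V=10, E=20, F=12) along a 3-gon: merge 3 vertices and 3 edges, delete both glued faces → V=15, E=31, F=18.
Attach a triangular antiprism (V=6, E=12, F=8) along a 3-gon: merge 3 vertices and 3 edges, delete both glued faces → V=18, E=40, F=24.
Check: V − E + F = 18 − 40 + 24 = 2.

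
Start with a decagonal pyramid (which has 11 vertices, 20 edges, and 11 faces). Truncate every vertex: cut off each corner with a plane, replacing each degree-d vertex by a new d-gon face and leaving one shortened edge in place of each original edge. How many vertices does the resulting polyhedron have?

Truncation replaces each original edge-end by a new vertex, so V′ = 2E = 40.
Each original edge survives, and each old vertex of degree d contributes d new edges; summing degrees gives Σd = 2E, so E′ = E + 2E = 3E = 60.
Each original face survives and each original vertex becomes one new face: F′ = F + V = 22.

40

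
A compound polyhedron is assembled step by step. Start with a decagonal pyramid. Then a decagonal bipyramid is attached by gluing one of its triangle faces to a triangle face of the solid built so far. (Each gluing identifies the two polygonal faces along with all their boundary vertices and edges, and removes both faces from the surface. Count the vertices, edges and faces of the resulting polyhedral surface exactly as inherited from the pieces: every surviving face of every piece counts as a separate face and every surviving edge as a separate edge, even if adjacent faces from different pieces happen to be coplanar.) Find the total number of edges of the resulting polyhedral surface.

47

A decagonal pyramid: V=11, E=20, F=11.
Attach a decagonal bipyramid (V=12, E=30, F=20) along a 3-gon: merge 3 vertices and 3 edges, delete both glued faces → V=20, E=47, F=29.
Check: V − E + F = 20 − 47 + 29 = 2.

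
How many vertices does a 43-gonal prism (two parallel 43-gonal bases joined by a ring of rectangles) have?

A prism on an n-gon has two n-gon bases and n rectangular sides: V = 2·43 = 86, E = 3·43 = 129, F = 43 + 2 = 45.

86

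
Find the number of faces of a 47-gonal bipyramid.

A bipyramid over an n-gon has 2n triangular faces and n + 2 vertices: V = 47 + 2 = 49, E = 3·47 = 141, F = 2·47 = 94.

94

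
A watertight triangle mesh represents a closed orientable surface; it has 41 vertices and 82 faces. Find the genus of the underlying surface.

Every face is a triangle, so 2E = 3·82 = 246, giving E = 123.
χ = V − E + F = 41 − 123 + 82 = 0.
For a closed orientable surface χ = 2 − 2g, so g = (2 − (0))/2 = 1.

1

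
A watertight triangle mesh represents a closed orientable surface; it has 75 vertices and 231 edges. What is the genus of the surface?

Every face is a triangle and each edge borders two faces, so 3F = 2·231, giving F = 154.
χ = V − E + F = 75 − 231 + 154 = -2.
For a closed orientable surface χ = 2 − 2g, so g = (2 − (-2))/2 = 2.

2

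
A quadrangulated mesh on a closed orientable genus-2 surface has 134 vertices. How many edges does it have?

χ = 2 − 2·2 = -2, and every face is a square so 4F = 2E.
V − E + F = -2 with E = 4F/2 gives 134 − (4/2 − 1)·F = -2, so F = 136 and E = 272.

272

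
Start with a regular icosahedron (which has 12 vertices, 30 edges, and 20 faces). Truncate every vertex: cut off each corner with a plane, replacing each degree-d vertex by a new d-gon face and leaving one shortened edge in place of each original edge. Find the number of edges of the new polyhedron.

90

Truncation replaces each original edge-end by a new vertex, so V′ = 2E = 60.
Each original edge survives, and each old vertex of degree d contributes d new edges; summing degrees gives Σd = 2E, so E′ = E + 2E = 3E = 90.
Each original face survives and each original vertex becomes one new face: F′ = F + V = 32.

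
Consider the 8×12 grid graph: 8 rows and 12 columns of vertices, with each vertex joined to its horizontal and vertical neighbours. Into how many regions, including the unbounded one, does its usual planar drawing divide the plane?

78

The grid has V = 8·12 = 96 vertices and E = 8·11 + 12·7 = 172 edges.
F = 2 − V + E = 2 − 96 + 172 = 78.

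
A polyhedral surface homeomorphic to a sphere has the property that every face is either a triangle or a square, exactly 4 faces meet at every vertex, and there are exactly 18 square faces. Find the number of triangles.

Let x be the number of triangles; then F = 18 + x.
Edge–face incidences: 2E = 4·18 + 3·x = 72 + 3x.
Every vertex has degree 4, so 4V = 2E.
Euler: V − E + F = 2 ⇒ (2E)/4 − E + (18 + x) = 2.
Multiply by 8: 2·(2E) − 4·(2E) + 8·(18 + x) = 16, i.e. 144 + 8x − 2·(72 + 3x) = 16.
Collecting terms: 2x = 16, so x = 8.
Then 2E = 72 + 3·8 = 96, so E = 48, V = 2E/4 = 24, F = 18 + 8 = 26.

8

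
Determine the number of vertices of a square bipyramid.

6

A bipyramid over an n-gon has 2n triangular faces and n + 2 vertices: V = 4 + 2 = 6, E = 3·4 = 12, F = 2·4 = 8.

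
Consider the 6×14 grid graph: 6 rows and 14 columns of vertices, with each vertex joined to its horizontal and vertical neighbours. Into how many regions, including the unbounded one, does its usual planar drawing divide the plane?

66

The grid has V = 6·14 = 84 vertices and E = 6·13 + 14·5 = 148 edges.
F = 2 − V + E = 2 − 84 + 148 = 66.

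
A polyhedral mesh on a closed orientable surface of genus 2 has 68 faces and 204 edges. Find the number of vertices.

134

For a closed orientable surface of genus 2, χ = 2 − 2·2 = -2.
V = -2 + E − F = -2 + 204 − 68 = 134.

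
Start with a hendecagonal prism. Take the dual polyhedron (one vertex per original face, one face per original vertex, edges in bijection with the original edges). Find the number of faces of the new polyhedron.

22

The base solid has V = 22, E = 33, F = 13.
The dual swaps V and F and preserves E: V′ = F = 13, E′ = E = 33, F′ = V = 22.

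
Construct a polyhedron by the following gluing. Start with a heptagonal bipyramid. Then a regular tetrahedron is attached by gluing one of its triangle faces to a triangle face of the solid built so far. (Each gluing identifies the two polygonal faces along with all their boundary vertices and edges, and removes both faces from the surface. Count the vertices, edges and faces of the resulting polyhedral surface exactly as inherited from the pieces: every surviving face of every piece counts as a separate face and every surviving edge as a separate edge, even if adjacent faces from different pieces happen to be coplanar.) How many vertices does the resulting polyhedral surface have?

10

A heptagonal bipyramid: V=9, E=21, F=14.
Attach a regular tetrahedron (V=4, E=6, F=4) along a 3-gon: merge 3 vertices and 3 edges, delete both glued faces → V=10, E=24, F=16.
Check: V − E + F = 10 − 24 + 16 = 2.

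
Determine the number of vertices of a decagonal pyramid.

11

A pyramid on an n-gon base has one n-gon and n triangles: V = 10 + 1 = 11, E = 2·10 = 20, F = 10 + 1 = 11.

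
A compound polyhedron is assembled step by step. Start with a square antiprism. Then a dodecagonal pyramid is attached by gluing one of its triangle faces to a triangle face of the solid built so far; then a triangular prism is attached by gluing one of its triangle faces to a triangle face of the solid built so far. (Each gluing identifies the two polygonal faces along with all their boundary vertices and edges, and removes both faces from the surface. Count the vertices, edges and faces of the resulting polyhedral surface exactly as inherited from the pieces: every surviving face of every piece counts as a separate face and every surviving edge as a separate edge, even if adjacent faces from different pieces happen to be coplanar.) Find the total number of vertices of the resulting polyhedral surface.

A square antiprism: V=8, E=16, F=10.
Attach a dodecagonal pyramid (V=13, E=24, F=13) along a 3-gon: merge 3 vertices and 3 edges, delete both glued faces → V=18, E=37, F=21.
Attach a triangular prism (V=6, E=9, F=5) along a 3-gon: merge 3 vertices and 3 edges, delete both glued faces → V=21, E=43, F=24.
Check: V − E + F = 21 − 43 + 24 = 2.

21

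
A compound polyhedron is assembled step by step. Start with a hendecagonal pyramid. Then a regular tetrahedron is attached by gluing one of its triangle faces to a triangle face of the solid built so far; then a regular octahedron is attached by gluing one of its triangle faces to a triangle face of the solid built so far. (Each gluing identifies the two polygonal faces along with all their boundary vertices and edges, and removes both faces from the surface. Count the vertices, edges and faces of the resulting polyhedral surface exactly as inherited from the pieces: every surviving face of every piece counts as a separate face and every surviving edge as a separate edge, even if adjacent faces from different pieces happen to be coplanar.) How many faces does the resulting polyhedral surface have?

A hendecagonal pyramid: V=12, E=22, F=12.
Attach a regular tetrahedron (V=4, E=6, F=4) along a 3-gon: merge 3 vertices and 3 edges, delete both glued faces → V=13, E=25, F=14.
Attach a regular octahedron (V=6, E=12, F=8) along a 3-gon: merge 3 vertices and 3 edges, delete both glued faces → V=16, E=34, F=20.
Check: V − E + F = 16 − 34 + 20 = 2.

20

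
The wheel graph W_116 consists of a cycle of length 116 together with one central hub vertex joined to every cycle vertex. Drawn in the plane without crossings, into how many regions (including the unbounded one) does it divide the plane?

117

W_116 has V = 116 + 1 = 117 vertices and E = 2·116 = 232 edges.
By Euler's formula F = 2 − V + E = 2 − 117 + 232 = 117.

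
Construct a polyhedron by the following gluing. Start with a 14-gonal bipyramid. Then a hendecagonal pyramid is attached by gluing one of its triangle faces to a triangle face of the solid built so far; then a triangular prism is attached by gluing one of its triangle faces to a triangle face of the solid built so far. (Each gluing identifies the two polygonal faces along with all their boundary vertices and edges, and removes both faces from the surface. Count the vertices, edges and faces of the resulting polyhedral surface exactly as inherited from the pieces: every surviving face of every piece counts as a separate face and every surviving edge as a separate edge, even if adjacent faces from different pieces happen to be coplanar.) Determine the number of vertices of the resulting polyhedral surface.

28

A 14-gonal bipyramid: V=16, E=42, F=28.
Attach a hendecagonal pyramid (V=12, E=22, F=12) along a 3-gon: merge 3 vertices and 3 edges, delete both glued faces → V=25, E=61, F=38.
Attach a triangular prism (V=6, E=9, F=5) along a 3-gon: merge 3 vertices and 3 edges, delete both glued faces → V=28, E=67, F=41.
Check: V − E + F = 28 − 67 + 41 = 2.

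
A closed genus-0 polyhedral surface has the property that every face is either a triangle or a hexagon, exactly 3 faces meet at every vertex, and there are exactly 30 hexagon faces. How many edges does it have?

96

Let x be the number of triangles; then F = 30 + x.
Edge–face incidences: 2E = 6·30 + 3·x = 180 + 3x.
Every vertex has degree 3, so 3V = 2E.
Euler: V − E + F = 2 ⇒ (2E)/3 − E + (30 + x) = 2.
Multiply by 6: 2·(2E) − 3·(2E) + 6·(30 + x) = 12, i.e. 180 + 6x − (180 + 3x) = 12.
Collecting terms: 3x = 12, so x = 4.
Then 2E = 180 + 3·4 = 192, so E = 96, V = 2E/3 = 64, F = 30 + 4 = 34.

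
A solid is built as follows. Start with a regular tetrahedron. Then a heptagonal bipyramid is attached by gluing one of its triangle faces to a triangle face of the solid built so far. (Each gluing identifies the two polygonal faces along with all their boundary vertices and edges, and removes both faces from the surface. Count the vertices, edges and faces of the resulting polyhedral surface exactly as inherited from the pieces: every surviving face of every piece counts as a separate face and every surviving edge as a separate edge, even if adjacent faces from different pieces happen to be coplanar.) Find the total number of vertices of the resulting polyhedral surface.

A regular tetrahedron: V=4, E=6, F=4.
Attach a heptagonal bipyramid (V=9, E=21, F=14) along a 3-gon: merge 3 vertices and 3 edges, delete both glued faces → V=10, E=24, F=16.
Check: V − E + F = 10 − 24 + 16 = 2.

10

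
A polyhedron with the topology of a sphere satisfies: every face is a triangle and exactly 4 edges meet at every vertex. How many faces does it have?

8

Each face has 3 edges and each edge borders two faces, so 2E = 3F.
Each vertex has degree 4, so 4V = 2E and hence V = 3F/4.
Euler: V − E + F = 2 ⇒ (3F/4) − (3F/2) + F = 2.
Multiply by 8: (6 − 12 + 8)F = 16, i.e. 2F = 16.
So F = 8, E = 3·8/2 = 12, V = 3·8/4 = 6.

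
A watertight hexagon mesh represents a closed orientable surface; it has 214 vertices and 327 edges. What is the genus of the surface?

Every face is a hexagon and each edge borders two faces, so 6F = 2·327, giving F = 109.
χ = V − E + F = 214 − 327 + 109 = -4.
For a closed orientable surface χ = 2 − 2g, so g = (2 − (-4))/2 = 3.

3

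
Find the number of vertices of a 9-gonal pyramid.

A pyramid on an n-gon base has one n-gon and n triangles: V = 9 + 1 = 10, E = 2·9 = 18, F = 9 + 1 = 10.

10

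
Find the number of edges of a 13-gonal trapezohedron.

The n-trapezohedron (dual of the n-antiprism) has V = 2·13 + 2 = 28, E = 4·13 = 52, F = 2·13 = 26.

52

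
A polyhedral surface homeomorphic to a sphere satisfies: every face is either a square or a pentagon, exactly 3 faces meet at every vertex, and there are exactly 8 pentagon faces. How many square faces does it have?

2

Let x be the number of squares; then F = 8 + x.
Edge–face incidences: 2E = 5·8 + 4·x = 40 + 4x.
Every vertex has degree 3, so 3V = 2E.
Euler: V − E + F = 2 ⇒ (2E)/3 − E + (8 + x) = 2.
Multiply by 6: 2·(2E) − 3·(2E) + 6·(8 + x) = 12, i.e. 48 + 6x − (40 + 4x) = 12.
Collecting terms: 2x + 8 = 12, so 2x = 4, so x = 2.
Then 2E = 40 + 4·2 = 48, so E = 24, V = 2E/3 = 16, F = 8 + 2 = 10.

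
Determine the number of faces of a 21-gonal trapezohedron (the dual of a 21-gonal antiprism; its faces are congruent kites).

42

The n-trapezohedron (dual of the n-antiprism) has V = 2·21 + 2 = 44, E = 4·21 = 84, F = 2·21 = 42.
Check: V − E + F = 44 − 84 + 42 = 2.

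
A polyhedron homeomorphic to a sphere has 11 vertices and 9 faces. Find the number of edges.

Here V − E + F = 2.
E = V + F − (2) = 11 + 9 − (2) = 18.

18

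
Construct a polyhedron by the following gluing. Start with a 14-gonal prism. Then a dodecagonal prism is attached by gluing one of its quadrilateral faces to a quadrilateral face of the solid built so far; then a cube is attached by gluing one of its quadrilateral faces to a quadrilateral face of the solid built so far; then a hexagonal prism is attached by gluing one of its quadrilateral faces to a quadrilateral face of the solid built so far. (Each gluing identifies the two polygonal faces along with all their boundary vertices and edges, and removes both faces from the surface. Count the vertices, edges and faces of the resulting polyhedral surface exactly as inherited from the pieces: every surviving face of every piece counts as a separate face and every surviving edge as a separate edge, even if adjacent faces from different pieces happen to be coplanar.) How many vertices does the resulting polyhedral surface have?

A 14-gonal prism: V=28, E=42, F=16.
Attach a dodecagonal prism (V=24, E=36, F=14) along a 4-gon: merge 4 vertices and 4 edges, delete both glued faces → V=48, E=74, F=28.
Attach a cube (V=8, E=12, F=6) along a 4-gon: merge 4 vertices and 4 edges, delete both glued faces → V=52, E=82, F=32.
Attach a hexagonal prism (V=12, E=18, F=8) along a 4-gon: merge 4 vertices and 4 edges, delete both glued faces → V=60, E=96, F=38.
Check: V − E + F = 60 − 96 + 38 = 2.

60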